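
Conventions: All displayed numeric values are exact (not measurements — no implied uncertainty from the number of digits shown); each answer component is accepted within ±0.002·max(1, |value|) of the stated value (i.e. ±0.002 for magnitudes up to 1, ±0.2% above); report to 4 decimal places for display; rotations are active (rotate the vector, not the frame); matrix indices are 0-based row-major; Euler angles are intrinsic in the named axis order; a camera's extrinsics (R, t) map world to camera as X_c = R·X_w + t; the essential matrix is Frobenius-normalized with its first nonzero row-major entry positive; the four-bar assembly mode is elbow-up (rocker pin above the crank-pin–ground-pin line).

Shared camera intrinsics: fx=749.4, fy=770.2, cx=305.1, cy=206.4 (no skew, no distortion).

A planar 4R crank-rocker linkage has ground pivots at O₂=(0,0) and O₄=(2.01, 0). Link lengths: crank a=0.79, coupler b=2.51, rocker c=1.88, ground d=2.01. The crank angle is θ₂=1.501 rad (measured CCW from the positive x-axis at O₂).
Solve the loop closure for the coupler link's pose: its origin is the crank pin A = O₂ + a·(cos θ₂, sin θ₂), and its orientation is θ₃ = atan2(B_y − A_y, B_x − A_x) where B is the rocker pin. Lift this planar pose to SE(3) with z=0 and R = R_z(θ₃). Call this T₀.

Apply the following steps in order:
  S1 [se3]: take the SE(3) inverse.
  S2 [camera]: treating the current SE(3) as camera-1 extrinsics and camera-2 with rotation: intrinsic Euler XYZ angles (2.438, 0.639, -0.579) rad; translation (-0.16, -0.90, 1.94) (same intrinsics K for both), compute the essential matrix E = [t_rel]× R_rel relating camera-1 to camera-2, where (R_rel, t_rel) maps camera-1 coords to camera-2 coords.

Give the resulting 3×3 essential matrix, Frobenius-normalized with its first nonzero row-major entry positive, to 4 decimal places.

source (fourbar_fk): coupler pose = R=[0.9056 -0.4242 0.0000; 0.4242 0.9056 0.0000; 0.0000 0.0000 1.0000], t=(0.0551, 0.7881, 0.0000)
after S1 (invert_se3): R=[0.9056 0.4242 0.0000; -0.4242 0.9056 0.0000; 0.0000 0.0000 1.0000], t=(-0.3842, -0.6903, 0.0000)
after S2 (essential): [0.4195 -0.2379 -0.5141; -0.4878 -0.0328 -0.4150; -0.2640 0.0054 -0.1488]

matrix = [0.4195 -0.2379 -0.5141; -0.4878 -0.0328 -0.4150; -0.2640 0.0054 -0.1488]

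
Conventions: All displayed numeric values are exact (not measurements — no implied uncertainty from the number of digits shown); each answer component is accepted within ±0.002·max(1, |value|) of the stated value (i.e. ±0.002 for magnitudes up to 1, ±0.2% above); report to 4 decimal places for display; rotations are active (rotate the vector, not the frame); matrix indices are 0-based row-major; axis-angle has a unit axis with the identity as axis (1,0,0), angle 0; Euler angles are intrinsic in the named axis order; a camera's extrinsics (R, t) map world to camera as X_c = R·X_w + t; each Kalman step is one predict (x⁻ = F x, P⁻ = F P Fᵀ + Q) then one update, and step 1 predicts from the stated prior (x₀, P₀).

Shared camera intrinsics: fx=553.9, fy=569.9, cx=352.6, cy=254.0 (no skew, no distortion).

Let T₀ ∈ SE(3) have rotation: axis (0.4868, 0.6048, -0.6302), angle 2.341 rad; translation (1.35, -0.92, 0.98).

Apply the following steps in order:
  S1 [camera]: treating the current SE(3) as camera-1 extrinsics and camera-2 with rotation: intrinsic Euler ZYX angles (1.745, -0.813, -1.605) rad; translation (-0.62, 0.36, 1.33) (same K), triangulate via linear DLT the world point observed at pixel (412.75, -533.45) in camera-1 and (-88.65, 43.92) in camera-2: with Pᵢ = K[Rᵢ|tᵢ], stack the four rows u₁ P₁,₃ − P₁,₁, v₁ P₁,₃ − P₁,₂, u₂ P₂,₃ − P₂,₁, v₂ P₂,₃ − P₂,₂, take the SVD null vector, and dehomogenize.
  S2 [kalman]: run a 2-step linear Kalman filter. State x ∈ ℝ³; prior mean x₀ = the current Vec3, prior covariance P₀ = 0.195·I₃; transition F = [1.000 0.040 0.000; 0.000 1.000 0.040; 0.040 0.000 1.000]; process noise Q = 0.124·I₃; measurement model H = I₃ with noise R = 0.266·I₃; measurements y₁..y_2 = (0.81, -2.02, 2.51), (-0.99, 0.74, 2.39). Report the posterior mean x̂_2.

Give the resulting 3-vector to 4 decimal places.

result = (-0.3282, -0.3950, 2.1525)

after S1 (triangulate): (-0.1214, -1.1904, 1.1365)
after S2 (kf_track): (-0.3282, -0.3950, 2.1525)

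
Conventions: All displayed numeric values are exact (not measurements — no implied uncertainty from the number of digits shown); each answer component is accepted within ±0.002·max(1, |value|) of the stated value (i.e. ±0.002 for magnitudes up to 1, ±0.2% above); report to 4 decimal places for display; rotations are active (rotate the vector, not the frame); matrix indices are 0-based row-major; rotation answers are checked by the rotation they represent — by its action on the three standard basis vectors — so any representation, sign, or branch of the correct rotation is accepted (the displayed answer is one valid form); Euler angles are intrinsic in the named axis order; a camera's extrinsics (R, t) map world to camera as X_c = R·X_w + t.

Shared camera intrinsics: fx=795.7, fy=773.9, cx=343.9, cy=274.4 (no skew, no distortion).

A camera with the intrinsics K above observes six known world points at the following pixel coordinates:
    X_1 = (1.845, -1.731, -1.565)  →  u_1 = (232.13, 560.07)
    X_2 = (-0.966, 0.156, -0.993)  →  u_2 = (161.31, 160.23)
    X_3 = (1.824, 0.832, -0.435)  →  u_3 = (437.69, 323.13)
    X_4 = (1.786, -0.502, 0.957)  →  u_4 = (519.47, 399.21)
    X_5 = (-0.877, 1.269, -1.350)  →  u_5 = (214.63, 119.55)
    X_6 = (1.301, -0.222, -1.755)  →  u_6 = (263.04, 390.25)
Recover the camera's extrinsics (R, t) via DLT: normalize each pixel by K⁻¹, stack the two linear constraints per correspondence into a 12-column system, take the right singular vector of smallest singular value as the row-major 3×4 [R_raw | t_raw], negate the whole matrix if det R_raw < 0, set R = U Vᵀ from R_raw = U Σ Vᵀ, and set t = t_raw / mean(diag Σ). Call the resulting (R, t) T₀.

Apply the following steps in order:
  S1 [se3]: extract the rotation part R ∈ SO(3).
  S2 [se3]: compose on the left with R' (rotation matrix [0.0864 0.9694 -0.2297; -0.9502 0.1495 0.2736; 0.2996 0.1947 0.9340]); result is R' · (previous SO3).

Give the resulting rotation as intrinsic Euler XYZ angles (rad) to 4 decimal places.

rotation (euler_xyz) = (2.0918, -0.0510, 0.8193)

source (pnp_recover): camera pose = R=[0.6178 0.4121 0.6697; 0.7221 -0.6345 -0.2757; 0.3113 0.6539 -0.6896], t=(-0.3000, -0.4400, 6.0401)
after S1 (rot_of_se3): [0.6178 0.4121 0.6697; 0.7221 -0.6345 -0.2757; 0.3113 0.6539 -0.6896]
after S2 (compose_so3): [0.6819 -0.7297 -0.0510; -0.3939 -0.3075 -0.8662; 0.6164 0.6107 -0.4971]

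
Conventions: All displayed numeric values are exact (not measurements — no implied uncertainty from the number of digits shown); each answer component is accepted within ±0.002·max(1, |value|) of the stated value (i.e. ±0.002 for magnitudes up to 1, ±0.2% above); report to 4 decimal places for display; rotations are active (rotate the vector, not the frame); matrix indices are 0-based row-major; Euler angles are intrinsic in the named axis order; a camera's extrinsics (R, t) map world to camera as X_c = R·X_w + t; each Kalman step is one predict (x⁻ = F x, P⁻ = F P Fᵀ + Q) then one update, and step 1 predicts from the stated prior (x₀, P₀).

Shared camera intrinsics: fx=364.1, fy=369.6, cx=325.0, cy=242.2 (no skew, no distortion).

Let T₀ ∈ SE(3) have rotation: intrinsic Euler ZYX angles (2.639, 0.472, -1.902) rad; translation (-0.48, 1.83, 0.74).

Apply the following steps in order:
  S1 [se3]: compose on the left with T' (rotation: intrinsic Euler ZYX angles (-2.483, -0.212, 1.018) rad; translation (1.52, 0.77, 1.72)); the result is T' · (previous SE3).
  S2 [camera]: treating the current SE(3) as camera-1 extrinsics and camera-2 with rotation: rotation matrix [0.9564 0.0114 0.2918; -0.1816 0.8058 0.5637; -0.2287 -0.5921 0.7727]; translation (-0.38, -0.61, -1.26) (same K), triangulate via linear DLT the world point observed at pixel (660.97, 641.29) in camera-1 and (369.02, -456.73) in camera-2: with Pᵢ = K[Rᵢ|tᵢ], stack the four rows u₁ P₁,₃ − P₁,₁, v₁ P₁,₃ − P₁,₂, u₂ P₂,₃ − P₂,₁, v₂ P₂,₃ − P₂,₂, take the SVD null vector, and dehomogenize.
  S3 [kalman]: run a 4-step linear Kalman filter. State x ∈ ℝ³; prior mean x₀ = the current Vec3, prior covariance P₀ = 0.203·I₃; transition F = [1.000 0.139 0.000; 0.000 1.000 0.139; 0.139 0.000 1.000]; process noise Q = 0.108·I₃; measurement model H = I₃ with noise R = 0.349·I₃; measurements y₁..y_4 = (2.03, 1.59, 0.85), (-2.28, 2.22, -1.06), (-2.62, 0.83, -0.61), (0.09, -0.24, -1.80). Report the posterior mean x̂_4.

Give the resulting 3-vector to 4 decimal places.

after S1 (compose_se3): R=[0.9992 -0.0113 -0.0391; -0.0009 -0.9668 0.2556; -0.0407 -0.2553 -0.9660], t=(2.4176, 1.0459, 3.5214)
after S2 (triangulate): (0.1125, -1.6090, 1.2626)
after S3 (kf_track): (-0.7392, 0.3489, -1.0025)

result = (-0.7392, 0.3489, -1.0025)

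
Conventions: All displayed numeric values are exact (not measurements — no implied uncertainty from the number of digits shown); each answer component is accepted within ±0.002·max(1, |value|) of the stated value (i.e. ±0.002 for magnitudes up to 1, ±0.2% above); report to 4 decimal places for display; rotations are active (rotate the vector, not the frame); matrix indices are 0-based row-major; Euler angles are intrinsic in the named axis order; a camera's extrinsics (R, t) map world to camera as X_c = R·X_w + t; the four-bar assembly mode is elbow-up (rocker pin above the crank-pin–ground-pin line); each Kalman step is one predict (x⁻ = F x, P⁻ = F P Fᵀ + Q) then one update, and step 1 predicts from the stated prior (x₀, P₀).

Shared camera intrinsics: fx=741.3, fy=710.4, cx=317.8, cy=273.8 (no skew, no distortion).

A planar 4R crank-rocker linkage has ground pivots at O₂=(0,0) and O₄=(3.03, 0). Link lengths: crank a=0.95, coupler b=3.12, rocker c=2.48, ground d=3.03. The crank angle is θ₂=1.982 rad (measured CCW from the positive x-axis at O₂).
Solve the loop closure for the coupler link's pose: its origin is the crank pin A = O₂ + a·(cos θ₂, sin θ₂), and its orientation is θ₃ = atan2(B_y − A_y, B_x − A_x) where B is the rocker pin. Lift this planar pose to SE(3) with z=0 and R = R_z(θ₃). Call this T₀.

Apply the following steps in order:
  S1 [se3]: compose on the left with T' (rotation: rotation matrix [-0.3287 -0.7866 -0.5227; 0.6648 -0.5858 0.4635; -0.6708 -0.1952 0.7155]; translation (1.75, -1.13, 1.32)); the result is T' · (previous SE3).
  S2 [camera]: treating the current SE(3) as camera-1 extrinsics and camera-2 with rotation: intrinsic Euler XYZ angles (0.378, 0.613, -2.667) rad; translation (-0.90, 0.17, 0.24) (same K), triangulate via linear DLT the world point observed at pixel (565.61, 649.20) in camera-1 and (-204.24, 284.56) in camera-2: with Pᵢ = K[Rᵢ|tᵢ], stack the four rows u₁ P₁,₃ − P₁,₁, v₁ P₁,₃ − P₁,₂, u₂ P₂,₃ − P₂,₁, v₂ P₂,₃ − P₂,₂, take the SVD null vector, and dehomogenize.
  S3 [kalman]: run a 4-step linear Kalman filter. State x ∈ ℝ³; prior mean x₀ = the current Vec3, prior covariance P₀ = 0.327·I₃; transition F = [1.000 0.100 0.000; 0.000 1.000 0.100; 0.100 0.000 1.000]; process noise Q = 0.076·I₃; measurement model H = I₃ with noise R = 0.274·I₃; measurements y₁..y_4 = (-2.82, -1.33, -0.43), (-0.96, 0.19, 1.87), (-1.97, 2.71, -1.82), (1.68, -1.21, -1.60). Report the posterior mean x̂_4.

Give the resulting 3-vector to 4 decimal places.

source (fourbar_fk): coupler pose = R=[0.8744 -0.4852 0.0000; 0.4852 0.8744 0.0000; 0.0000 0.0000 1.0000], t=(-0.3797, 0.8708, 0.0000)
after S1 (compose_se3): R=[-0.6690 -0.5284 -0.5227; 0.2971 -0.8348 0.4635; -0.6813 0.1548 0.7155], t=(1.1898, -1.8926, 1.4048)
after S2 (triangulate): (1.5303, -1.6547, 1.3188)
after S3 (kf_track): (-0.1966, -0.0296, -0.8512)

result = (-0.1966, -0.0296, -0.8512)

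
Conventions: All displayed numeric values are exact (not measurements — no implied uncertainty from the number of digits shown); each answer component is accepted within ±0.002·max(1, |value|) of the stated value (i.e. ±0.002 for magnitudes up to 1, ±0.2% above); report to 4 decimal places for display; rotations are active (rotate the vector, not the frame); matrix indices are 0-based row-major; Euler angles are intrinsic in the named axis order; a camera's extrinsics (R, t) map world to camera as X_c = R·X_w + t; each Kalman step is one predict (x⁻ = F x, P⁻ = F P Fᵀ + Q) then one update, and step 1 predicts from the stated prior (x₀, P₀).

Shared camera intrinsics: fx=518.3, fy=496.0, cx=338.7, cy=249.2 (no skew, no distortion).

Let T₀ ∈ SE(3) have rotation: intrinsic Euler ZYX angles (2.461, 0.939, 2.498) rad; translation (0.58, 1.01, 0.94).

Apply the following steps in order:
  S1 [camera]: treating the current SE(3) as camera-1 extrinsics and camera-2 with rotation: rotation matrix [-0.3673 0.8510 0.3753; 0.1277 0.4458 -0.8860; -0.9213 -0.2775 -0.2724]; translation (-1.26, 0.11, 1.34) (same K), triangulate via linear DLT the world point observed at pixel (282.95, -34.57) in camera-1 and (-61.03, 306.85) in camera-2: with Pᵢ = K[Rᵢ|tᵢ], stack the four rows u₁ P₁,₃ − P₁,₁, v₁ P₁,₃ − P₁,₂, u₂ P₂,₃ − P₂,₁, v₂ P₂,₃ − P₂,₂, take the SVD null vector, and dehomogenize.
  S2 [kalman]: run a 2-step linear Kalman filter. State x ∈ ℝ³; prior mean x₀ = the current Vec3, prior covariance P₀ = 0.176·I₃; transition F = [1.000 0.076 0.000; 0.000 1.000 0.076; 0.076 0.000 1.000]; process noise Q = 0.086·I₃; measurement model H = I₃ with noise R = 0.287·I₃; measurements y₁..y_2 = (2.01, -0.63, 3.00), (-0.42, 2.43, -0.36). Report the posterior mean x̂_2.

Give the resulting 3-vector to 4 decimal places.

result = (-0.0865, 0.4094, 0.2805)

after S1 (triangulate): (-1.4685, -1.7557, -1.4396)
after S2 (kf_track): (-0.0865, 0.4094, 0.2805)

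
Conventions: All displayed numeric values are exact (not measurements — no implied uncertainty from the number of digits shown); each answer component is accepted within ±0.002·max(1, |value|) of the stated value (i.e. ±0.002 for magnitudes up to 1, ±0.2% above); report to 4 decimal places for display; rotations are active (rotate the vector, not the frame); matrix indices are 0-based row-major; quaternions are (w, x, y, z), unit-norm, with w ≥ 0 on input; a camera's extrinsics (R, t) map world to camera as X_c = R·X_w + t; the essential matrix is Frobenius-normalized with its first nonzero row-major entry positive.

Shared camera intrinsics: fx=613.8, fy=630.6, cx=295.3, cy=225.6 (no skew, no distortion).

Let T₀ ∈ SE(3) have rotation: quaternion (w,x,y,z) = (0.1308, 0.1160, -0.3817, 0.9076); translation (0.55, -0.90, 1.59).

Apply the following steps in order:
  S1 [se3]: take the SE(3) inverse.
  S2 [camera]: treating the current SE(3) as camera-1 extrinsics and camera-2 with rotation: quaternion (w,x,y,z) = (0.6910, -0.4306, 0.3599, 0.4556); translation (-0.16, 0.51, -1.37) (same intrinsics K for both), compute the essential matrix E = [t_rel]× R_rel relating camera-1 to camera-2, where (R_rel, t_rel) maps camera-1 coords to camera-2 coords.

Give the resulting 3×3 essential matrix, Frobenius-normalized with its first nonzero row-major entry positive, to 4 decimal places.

matrix = [0.5220 -0.1288 0.3489; -0.1486 -0.2037 -0.3383; 0.2399 -0.5166 -0.2944]

after S1 (invert_se3): R=[-0.9389 0.1489 0.3104; -0.3260 -0.6744 -0.6625; 0.1107 -0.7232 0.6817], t=(0.1568, 0.6257, -1.7957)
after S2 (essential): [0.5220 -0.1288 0.3489; -0.1486 -0.2037 -0.3383; 0.2399 -0.5166 -0.2944]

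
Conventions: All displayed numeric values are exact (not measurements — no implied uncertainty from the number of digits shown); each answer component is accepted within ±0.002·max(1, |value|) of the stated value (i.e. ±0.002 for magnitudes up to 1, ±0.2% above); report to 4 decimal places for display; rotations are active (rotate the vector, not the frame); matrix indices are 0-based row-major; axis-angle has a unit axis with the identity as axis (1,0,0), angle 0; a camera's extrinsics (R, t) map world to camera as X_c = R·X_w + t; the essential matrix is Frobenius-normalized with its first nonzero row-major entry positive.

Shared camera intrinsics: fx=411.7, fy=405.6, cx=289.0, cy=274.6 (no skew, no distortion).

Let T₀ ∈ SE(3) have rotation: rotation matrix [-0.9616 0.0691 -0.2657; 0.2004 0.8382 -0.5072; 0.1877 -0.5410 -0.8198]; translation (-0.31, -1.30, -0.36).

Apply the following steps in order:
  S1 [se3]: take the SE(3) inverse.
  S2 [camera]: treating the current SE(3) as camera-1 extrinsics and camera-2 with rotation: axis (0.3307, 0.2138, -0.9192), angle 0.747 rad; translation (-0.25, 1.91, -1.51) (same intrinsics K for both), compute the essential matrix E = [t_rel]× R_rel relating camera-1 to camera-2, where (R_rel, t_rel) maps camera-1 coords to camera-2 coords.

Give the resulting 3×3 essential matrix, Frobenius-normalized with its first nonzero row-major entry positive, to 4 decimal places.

matrix = [0.4944 0.2593 -0.2553; 0.4620 -0.4286 0.0193; -0.0489 -0.4357 0.1828]

after S1 (invert_se3): R=[-0.9616 0.2004 0.1877; 0.0691 0.8382 -0.5410; -0.2657 -0.5072 -0.8198], t=(0.0300, 0.9163, -1.0369)
after S2 (essential): [0.4944 0.2593 -0.2553; 0.4620 -0.4286 0.0193; -0.0489 -0.4357 0.1828]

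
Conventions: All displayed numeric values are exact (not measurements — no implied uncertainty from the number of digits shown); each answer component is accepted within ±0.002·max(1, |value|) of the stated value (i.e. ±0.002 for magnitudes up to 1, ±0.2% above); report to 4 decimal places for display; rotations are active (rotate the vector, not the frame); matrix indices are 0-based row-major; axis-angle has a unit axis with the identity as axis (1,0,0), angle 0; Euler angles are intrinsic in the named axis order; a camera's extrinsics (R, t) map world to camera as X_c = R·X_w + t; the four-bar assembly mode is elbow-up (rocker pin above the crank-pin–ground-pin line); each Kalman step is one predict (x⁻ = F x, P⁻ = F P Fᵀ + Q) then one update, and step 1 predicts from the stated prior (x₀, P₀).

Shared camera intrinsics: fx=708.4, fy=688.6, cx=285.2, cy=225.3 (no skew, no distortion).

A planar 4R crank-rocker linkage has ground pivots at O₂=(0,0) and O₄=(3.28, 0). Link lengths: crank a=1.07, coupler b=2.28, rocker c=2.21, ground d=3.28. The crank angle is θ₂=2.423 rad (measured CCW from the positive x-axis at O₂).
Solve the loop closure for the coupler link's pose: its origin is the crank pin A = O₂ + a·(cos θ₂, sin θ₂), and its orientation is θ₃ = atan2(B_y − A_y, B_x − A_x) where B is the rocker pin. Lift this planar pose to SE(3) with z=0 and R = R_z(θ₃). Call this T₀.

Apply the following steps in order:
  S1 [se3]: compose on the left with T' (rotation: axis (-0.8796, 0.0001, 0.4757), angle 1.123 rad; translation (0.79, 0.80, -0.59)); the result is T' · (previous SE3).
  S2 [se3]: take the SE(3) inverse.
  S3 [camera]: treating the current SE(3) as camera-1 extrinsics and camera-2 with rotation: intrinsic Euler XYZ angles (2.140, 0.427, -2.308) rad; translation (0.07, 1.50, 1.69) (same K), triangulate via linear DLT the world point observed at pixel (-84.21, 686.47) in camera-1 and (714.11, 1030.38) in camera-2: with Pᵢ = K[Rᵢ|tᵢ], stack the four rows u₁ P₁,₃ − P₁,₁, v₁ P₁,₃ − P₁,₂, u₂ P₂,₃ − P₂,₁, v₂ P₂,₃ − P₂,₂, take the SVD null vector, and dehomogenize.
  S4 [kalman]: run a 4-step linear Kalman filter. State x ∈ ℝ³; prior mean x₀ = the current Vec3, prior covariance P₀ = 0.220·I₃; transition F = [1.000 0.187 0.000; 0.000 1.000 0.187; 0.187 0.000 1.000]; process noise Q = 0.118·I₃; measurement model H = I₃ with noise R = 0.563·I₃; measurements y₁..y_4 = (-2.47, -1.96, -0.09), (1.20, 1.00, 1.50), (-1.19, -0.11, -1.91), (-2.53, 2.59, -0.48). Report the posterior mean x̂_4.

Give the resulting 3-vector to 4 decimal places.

result = (-1.2452, 0.9171, -0.7202)

source (fourbar_fk): coupler pose = R=[0.9766 -0.2153 0.0000; 0.2153 0.9766 0.0000; 0.0000 0.0000 1.0000], t=(-0.8054, 0.7044, 0.0000)
after S1 (compose_se3): R=[0.7589 -0.6065 -0.2372; 0.5119 0.3305 0.7929; -0.4025 -0.7232 0.5613], t=(-0.2142, 0.7597, -0.9573)
after S2 (invert_se3): R=[0.7589 0.5119 -0.4025; -0.6065 0.3305 -0.7232; -0.2372 0.7929 0.5613], t=(-0.6116, -1.0733, -0.1158)
after S3 (triangulate): (-1.1220, 1.4126, -0.7067)
after S4 (kf_track): (-1.2452, 0.9171, -0.7202)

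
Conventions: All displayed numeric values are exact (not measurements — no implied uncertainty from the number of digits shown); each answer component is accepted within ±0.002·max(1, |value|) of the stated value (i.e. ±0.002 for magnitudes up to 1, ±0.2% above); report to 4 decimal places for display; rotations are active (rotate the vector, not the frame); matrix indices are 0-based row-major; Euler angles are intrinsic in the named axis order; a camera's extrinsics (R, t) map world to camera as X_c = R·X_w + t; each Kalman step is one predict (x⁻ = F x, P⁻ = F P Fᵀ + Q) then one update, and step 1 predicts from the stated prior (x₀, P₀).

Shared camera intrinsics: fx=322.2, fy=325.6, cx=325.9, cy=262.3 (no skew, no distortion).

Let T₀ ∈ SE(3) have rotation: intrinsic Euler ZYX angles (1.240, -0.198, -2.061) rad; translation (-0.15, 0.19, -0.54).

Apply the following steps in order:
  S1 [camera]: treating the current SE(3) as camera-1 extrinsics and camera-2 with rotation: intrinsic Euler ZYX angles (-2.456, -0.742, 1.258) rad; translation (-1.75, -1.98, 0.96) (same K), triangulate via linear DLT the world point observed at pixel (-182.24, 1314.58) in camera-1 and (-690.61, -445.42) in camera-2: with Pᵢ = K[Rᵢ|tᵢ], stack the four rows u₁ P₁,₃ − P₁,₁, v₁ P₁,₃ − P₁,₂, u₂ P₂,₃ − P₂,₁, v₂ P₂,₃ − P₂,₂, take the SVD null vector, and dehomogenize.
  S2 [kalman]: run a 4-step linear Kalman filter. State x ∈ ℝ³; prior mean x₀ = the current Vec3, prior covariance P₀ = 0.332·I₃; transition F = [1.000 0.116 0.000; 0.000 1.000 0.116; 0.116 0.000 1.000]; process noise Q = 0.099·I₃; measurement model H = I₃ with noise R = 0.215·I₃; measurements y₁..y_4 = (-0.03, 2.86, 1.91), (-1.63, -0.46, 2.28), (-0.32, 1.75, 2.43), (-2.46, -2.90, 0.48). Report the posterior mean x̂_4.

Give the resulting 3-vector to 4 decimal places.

result = (-1.4586, -0.7283, 1.1638)

after S1 (triangulate): (1.1578, -1.1042, 0.4429)
after S2 (kf_track): (-1.4586, -0.7283, 1.1638)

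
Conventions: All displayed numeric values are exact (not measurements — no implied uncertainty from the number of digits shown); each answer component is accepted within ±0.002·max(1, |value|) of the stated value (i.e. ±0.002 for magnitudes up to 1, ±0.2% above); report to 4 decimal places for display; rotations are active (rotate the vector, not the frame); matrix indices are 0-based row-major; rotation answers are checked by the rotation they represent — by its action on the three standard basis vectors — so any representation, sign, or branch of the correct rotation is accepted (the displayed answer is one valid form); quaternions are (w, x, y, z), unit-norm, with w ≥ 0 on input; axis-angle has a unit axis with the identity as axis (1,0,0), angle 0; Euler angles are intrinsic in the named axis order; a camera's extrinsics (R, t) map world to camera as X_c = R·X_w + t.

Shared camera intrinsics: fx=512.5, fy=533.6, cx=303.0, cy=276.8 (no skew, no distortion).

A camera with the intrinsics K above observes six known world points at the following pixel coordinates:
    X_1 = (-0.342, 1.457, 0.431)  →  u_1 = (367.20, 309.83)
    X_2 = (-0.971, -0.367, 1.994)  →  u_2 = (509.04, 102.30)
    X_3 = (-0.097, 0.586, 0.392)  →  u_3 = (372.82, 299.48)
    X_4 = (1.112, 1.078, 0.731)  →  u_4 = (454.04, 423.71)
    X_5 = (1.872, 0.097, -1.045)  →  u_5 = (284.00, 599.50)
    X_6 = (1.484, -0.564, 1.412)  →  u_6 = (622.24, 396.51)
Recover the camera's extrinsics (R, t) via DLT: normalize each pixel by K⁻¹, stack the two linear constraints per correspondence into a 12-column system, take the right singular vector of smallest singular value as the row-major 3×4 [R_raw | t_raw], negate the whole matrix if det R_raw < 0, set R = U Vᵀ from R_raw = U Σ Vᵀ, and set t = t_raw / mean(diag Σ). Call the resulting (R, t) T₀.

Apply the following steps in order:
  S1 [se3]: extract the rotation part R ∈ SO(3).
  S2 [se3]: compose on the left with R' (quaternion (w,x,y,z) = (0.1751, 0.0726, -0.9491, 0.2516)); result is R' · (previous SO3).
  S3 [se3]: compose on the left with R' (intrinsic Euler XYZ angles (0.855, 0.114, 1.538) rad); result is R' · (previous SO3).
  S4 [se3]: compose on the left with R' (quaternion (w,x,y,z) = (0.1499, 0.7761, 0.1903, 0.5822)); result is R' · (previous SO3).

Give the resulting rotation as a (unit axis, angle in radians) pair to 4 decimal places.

source (pnp_recover): camera pose = R=[0.3121 0.1122 0.9434; 0.8436 0.4241 -0.3295; -0.4371 0.8986 0.0377], t=(0.2600, 0.1700, 4.2998)
after S1 (rot_of_se3): [0.3121 0.1122 0.9434; 0.8436 0.4241 -0.3295; -0.4371 0.8986 0.0377]
after S2 (compose_so3): [-0.3509 -0.4658 -0.8123; 0.9322 -0.0917 -0.3501; 0.0886 -0.8801 0.4664]
after S3 (compose_so3): [-0.9270 -0.0243 0.3743; -0.3575 0.3589 -0.8622; -0.1134 -0.9331 -0.3413]
after S4 (compose_so3): [-0.3835 -0.8592 -0.3387; -0.1188 -0.3178 0.9407; -0.9158 0.4010 0.0198]

rotation (axis_angle) = ((-0.4984, 0.5330, 0.6837), 2.5695)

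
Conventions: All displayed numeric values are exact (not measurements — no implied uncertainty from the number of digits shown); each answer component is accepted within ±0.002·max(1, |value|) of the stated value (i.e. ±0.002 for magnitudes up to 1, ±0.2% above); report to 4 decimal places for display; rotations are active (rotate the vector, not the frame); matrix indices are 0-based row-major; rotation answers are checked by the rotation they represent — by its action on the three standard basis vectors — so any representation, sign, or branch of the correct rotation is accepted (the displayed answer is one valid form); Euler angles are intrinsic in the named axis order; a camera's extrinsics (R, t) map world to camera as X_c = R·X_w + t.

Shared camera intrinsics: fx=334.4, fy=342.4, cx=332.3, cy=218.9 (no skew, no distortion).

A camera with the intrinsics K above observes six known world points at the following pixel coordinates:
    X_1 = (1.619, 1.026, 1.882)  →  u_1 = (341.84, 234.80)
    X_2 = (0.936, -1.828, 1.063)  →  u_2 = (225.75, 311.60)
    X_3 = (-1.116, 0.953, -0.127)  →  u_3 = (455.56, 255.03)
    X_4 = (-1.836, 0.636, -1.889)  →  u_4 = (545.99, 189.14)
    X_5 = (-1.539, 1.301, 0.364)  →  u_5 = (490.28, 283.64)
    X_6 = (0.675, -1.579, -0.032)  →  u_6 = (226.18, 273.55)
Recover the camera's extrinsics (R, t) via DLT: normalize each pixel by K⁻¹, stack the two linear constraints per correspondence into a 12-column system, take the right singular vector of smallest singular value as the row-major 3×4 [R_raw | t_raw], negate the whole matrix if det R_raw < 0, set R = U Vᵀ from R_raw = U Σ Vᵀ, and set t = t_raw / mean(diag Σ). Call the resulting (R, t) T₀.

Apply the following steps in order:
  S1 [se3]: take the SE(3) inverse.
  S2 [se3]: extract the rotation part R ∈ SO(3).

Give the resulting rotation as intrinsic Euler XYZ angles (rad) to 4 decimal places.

source (pnp_recover): camera pose = R=[-0.5916 0.8029 0.0733; -0.5441 -0.4646 0.6986; 0.5950 0.3734 0.7117], t=(0.2100, 0.3901, 4.8101)
after S1 (invert_se3): R=[-0.5916 -0.5441 0.5950; 0.8029 -0.4646 0.3734; 0.0733 0.6986 0.7117], t=(-2.5256, -1.7836, -3.7113)
after S2 (rot_of_se3): [-0.5916 -0.5441 0.5950; 0.8029 -0.4646 0.3734; 0.0733 0.6986 0.7117]

rotation (euler_xyz) = (-0.4832, 0.6373, 2.3980)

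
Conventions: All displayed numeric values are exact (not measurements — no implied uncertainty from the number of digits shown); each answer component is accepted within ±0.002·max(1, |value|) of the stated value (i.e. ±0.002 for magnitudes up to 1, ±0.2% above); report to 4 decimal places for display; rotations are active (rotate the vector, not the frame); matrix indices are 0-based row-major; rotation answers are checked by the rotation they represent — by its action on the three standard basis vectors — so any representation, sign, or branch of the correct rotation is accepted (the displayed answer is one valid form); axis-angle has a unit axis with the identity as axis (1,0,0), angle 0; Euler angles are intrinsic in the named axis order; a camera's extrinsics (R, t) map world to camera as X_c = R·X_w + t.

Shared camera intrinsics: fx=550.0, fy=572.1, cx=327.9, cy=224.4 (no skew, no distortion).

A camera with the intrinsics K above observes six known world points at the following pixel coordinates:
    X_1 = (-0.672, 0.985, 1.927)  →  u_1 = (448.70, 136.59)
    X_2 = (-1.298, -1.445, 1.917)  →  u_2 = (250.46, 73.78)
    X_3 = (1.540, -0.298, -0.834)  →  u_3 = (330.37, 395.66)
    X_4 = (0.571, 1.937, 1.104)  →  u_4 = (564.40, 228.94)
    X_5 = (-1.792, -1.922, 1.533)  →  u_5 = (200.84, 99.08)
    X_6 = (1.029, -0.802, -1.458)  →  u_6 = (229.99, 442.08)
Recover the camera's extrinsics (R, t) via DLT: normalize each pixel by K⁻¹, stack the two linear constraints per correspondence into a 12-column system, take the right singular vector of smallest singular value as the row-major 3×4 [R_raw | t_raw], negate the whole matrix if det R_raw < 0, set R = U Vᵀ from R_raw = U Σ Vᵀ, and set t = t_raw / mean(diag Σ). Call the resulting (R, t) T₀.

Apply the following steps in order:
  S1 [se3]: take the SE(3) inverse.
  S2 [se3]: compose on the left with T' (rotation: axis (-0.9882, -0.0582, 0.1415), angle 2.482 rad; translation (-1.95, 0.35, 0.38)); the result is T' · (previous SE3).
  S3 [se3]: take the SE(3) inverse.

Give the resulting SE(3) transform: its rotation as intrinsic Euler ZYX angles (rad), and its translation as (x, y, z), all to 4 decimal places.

rotation (euler_zyx) = (0.9967, 1.2475, -1.5905), translation = (0.9837, 1.1021, 3.8543)

source (pnp_recover): camera pose = R=[0.2532 0.9206 0.2972; -0.0106 0.3098 -0.9507; -0.9674 0.2376 0.0882], t=(0.1500, 0.5000, 5.5897)
after S1 (invert_se3): R=[0.2532 -0.0106 -0.9674; 0.9206 0.3098 0.2376; 0.2972 -0.9507 0.0882], t=(5.3746, -1.6208, -0.0624)
after S2 (compose_se3): R=[0.1725 0.2668 -0.9482; -0.4983 -0.8067 -0.3176; -0.8497 0.5273 -0.0063], t=(3.1908, 2.6036, 0.2788)
after S3 (invert_se3): R=[0.1725 -0.4983 -0.8497; 0.2668 -0.8067 0.5273; -0.9482 -0.3176 -0.0063], t=(0.9837, 1.1021, 3.8543)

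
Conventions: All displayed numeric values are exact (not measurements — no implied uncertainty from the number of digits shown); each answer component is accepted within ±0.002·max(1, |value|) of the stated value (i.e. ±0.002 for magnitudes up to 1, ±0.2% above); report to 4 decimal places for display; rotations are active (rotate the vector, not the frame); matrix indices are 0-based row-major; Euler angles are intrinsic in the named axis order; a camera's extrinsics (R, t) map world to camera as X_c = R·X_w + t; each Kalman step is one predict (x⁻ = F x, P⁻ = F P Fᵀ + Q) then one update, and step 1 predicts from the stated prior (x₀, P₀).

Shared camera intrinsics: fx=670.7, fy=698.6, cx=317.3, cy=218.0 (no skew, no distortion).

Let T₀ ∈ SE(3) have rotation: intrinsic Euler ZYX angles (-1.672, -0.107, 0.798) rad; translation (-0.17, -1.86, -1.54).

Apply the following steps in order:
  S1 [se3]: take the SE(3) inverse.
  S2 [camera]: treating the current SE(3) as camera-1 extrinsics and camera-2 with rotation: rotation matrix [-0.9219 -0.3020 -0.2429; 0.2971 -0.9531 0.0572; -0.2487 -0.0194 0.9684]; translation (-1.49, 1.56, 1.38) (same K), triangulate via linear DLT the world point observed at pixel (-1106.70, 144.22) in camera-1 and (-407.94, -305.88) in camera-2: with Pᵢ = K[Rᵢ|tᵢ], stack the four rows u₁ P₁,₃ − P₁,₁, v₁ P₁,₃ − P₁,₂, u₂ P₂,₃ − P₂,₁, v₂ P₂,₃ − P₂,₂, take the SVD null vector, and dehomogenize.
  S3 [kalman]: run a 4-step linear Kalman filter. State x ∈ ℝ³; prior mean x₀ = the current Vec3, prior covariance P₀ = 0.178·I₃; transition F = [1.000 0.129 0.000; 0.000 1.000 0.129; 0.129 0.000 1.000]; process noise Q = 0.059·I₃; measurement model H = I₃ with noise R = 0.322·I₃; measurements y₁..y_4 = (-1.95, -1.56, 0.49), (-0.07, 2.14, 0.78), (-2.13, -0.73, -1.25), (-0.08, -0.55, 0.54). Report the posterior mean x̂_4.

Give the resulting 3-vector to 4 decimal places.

result = (-0.7925, 0.0417, -0.3098)

after S1 (invert_se3): R=[-0.1005 -0.9892 0.1068; 0.7023 0.0055 0.7119; -0.7048 0.1465 0.6941], t=(-1.6925, 1.2260, 1.2217)
after S2 (triangulate): (-1.0995, 1.8309, -0.8955)
after S3 (kf_track): (-0.7925, 0.0417, -0.3098)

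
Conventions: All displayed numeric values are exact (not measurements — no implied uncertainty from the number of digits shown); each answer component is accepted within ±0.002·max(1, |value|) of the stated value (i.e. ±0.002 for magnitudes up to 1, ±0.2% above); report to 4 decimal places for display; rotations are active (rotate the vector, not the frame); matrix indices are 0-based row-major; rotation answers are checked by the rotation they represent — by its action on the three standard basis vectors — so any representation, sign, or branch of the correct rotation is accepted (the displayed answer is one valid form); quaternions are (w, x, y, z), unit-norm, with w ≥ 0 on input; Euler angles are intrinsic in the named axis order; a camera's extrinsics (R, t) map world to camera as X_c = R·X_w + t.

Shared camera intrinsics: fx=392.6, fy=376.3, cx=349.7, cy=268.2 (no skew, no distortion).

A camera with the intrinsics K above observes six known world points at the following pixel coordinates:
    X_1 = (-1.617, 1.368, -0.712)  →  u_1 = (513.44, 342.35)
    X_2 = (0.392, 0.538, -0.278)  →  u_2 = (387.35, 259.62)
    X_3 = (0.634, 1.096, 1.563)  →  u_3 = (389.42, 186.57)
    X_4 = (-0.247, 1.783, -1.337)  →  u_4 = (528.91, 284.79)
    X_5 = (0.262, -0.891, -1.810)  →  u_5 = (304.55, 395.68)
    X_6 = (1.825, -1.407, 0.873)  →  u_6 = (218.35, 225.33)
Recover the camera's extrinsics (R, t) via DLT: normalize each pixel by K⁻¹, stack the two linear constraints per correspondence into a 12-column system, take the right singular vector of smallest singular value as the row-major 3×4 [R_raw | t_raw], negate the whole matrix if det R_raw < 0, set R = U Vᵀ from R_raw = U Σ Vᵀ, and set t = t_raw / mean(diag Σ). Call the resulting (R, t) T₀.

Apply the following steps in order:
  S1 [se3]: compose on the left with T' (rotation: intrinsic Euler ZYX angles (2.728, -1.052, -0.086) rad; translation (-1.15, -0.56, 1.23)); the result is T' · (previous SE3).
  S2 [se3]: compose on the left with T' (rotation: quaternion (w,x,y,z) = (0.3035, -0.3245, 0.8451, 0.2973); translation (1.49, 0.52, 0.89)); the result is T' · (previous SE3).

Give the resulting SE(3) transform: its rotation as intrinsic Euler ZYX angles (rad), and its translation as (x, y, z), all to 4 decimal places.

rotation (euler_zyx) = (-3.0112, -0.4763, -3.1355), translation = (3.4281, 0.4338, -4.9093)

source (pnp_recover): camera pose = R=[-0.5422 0.8355 -0.0895; -0.7181 -0.5161 -0.4670; -0.4363 -0.1889 0.8797], t=(0.2400, 0.3100, 5.7500)
after S1 (compose_se3): R=[0.2521 -0.2806 0.9261; 0.7116 0.7024 0.0191; -0.6558 0.6542 0.3767], t=(2.9527, -3.2374, 4.2657)
after S2 (compose_se3): R=[-0.8812 -0.1328 -0.4538; -0.1156 0.9911 -0.0656; 0.4585 -0.0054 -0.8887], t=(3.4281, 0.4338, -4.9093)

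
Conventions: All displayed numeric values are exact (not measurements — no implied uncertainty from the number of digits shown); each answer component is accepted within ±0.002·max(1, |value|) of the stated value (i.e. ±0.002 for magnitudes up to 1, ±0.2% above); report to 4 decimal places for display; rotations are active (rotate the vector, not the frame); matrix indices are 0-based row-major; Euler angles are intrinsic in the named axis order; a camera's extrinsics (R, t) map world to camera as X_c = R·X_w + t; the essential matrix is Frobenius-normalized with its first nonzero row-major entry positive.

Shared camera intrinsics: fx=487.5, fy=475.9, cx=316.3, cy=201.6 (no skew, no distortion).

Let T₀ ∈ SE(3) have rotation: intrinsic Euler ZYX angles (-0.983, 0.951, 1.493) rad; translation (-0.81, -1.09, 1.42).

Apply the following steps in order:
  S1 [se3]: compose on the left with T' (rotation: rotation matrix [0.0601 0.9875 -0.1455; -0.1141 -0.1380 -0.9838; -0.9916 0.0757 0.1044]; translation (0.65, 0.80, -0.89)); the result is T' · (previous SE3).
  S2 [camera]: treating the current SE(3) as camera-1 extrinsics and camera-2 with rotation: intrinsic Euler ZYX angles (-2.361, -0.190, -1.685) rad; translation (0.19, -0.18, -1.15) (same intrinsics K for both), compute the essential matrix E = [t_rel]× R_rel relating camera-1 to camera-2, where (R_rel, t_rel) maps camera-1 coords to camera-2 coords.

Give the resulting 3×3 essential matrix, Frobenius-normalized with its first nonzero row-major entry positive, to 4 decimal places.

matrix = [0.6067 -0.3461 -0.0982; 0.0109 0.2256 -0.6546; 0.0463 0.0216 -0.1428]

after S1 (compose_se3): R=[-0.3396 -0.6777 -0.6523; 0.8308 -0.5412 0.1298; -0.4410 -0.4978 0.7468], t=(-0.6817, -0.3542, -0.0211)
after S2 (essential): [0.6067 -0.3461 -0.0982; 0.0109 0.2256 -0.6546; 0.0463 0.0216 -0.1428]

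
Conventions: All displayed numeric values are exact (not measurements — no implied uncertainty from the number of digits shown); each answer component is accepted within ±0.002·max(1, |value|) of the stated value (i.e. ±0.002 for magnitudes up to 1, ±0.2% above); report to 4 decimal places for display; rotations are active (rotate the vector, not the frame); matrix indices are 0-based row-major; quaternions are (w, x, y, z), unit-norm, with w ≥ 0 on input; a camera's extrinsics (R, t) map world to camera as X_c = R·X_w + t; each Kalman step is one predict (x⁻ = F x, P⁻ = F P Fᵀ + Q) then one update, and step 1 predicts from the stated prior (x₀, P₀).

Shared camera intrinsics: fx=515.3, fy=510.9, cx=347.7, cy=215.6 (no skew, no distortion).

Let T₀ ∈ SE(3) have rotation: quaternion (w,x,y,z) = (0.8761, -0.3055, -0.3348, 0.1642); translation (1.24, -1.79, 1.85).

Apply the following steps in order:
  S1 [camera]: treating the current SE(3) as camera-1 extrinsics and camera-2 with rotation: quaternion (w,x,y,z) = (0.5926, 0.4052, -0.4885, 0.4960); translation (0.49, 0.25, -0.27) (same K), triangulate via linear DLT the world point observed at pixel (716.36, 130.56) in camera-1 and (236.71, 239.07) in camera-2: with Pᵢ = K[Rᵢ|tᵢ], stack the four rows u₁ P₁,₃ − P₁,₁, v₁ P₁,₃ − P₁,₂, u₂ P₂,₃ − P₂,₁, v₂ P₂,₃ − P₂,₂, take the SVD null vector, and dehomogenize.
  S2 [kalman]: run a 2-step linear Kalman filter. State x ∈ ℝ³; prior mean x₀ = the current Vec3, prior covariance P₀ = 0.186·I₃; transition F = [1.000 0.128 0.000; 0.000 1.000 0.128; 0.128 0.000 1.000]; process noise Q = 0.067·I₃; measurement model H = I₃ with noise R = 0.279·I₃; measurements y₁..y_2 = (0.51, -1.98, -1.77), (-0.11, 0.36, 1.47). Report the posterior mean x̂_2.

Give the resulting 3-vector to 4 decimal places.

result = (0.4782, -0.2245, 0.3762)

after S1 (triangulate): (1.2832, 0.6733, 0.5874)
after S2 (kf_track): (0.4782, -0.2245, 0.3762)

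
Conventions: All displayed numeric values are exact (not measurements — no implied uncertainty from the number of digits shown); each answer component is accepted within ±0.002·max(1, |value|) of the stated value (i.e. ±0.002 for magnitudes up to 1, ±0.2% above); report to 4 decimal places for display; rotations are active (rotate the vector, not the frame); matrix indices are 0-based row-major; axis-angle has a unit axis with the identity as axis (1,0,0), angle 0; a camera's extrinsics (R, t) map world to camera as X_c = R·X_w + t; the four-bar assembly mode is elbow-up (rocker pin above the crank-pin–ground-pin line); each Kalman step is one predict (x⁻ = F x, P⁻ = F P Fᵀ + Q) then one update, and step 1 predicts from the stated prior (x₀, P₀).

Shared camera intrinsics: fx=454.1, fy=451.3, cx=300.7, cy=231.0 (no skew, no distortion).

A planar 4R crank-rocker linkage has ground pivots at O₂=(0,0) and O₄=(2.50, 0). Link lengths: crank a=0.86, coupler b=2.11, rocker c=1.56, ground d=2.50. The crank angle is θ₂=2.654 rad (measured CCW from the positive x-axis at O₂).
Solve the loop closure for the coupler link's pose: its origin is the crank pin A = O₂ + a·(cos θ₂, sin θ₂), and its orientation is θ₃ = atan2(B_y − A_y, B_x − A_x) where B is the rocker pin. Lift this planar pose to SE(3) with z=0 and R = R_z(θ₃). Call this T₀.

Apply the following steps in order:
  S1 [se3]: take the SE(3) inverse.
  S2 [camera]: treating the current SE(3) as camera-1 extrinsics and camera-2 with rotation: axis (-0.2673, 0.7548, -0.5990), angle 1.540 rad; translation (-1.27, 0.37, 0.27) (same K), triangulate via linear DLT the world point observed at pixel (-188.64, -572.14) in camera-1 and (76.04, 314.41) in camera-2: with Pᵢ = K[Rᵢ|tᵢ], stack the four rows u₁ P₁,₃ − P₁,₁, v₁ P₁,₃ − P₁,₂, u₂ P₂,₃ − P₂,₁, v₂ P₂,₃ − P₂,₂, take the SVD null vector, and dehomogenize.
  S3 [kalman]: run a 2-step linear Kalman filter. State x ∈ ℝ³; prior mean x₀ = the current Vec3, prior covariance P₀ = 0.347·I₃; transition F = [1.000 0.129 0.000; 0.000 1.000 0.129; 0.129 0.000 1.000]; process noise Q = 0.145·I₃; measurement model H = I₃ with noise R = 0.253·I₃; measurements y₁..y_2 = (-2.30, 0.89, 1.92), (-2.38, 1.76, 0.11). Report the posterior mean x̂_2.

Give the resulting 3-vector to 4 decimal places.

source (fourbar_fk): coupler pose = R=[0.9639 -0.2663 0.0000; 0.2663 0.9639 0.0000; 0.0000 0.0000 1.0000], t=(-0.7598, 0.4029, 0.0000)
after S1 (invert_se3): R=[0.9639 0.2663 0.0000; -0.2663 0.9639 0.0000; 0.0000 0.0000 1.0000], t=(0.6251, -0.5907, 0.0000)
after S2 (triangulate): (-1.2558, -1.3553, 0.8781)
after S3 (kf_track): (-2.1699, 1.1068, 0.6535)

result = (-2.1699, 1.1068, 0.6535)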